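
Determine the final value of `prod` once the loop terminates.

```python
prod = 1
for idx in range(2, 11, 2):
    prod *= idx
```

Let's trace through this code step by step.

Initialize: prod = 1
Entering loop: for idx in range(2, 11, 2):
After iteration 1: idx = 2, prod = 2
After iteration 2: idx = 4, prod = 8
After iteration 3: idx = 6, prod = 48
After iteration 4: idx = 8, prod = 384
After iteration 5: idx = 10, prod = 3840
Loop ends.

Final answer: 3840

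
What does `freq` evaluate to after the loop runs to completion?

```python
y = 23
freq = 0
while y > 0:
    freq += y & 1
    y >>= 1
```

Let's trace through this code step by step.

Initialize: y = 23
Initialize: freq = 0
Entering loop: while y > 0:
After iteration 1: y = 11, freq = 1
After iteration 2: y = 5, freq = 2
After iteration 3: y = 2, freq = 3
After iteration 4: y = 1, freq = 3
After iteration 5: y = 0, freq = 4
Loop ends.

Final answer: 4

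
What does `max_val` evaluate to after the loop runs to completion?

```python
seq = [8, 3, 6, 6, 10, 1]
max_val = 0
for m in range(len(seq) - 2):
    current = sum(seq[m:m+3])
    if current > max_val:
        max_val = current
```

Let's trace through this code step by step.

Initialize: seq = [8, 3, 6, 6, 10, 1]
Initialize: max_val = 0
Entering loop: for m in range(len(seq) - 2):
After iteration 1: m = 0, max_val = 17, current = 17
After iteration 2: m = 1, max_val = 17, current = 15
After iteration 3: m = 2, max_val = 22, current = 22
After iteration 4: m = 3, max_val = 22, current = 17
Loop ends.

Final answer: 22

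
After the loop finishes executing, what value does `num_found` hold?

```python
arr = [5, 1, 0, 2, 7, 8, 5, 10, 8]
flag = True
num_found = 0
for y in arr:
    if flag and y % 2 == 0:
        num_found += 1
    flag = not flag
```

Let's trace through this code step by step.

Initialize: arr = [5, 1, 0, 2, 7, 8, 5, 10, 8]
Initialize: flag = True
Initialize: num_found = 0
Entering loop: for y in arr:
After iteration 1: y = 5, flag = False, num_found = 0
After iteration 2: y = 1, flag = True, num_found = 0
After iteration 3: y = 0, flag = False, num_found = 1
After iteration 4: y = 2, flag = True, num_found = 1
After iteration 5: y = 7, flag = False, num_found = 1
After iteration 6: y = 8, flag = True, num_found = 1
After iteration 7: y = 5, flag = False, num_found = 1
After iteration 8: y = 10, flag = True, num_found = 1
After iteration 9: y = 8, flag = False, num_found = 2
Loop ends.

Final answer: 2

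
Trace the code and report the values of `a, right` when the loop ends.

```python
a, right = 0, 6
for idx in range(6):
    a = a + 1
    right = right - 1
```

Let's trace through this code step by step.

Initialize: a = 0
Initialize: right = 6
Entering loop: for idx in range(6):
After iteration 1: idx = 0, a = 1, right = 5
After iteration 2: idx = 1, a = 2, right = 4
After iteration 3: idx = 2, a = 3, right = 3
After iteration 4: idx = 3, a = 4, right = 2
After iteration 5: idx = 4, a = 5, right = 1
After iteration 6: idx = 5, a = 6, right = 0
Loop ends.

Final answer: 6, 0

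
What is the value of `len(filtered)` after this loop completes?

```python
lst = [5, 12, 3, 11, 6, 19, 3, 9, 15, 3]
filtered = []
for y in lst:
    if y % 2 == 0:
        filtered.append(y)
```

Let's trace through this code step by step.

Initialize: lst = [5, 12, 3, 11, 6, 19, 3, 9, 15, 3]
Initialize: filtered = []
Entering loop: for y in lst:
After iteration 1: y = 5, filtered = []
After iteration 2: y = 12, filtered = [12]
After iteration 3: y = 3, filtered = [12]
After iteration 4: y = 11, filtered = [12]
After iteration 5: y = 6, filtered = [12, 6]
After iteration 6: y = 19, filtered = [12, 6]
After iteration 7: y = 3, filtered = [12, 6]
After iteration 8: y = 9, filtered = [12, 6]
After iteration 9: y = 15, filtered = [12, 6]
After iteration 10: y = 3, filtered = [12, 6]
Loop ends.
len(filtered) = 2

Final answer: 2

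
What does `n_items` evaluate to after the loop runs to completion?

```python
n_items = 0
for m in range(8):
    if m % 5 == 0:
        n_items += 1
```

Let's trace through this code step by step.

Initialize: n_items = 0
Entering loop: for m in range(8):
After iteration 1: m = 0, n_items = 1
After iteration 2: m = 1, n_items = 1
After iteration 3: m = 2, n_items = 1
After iteration 4: m = 3, n_items = 1
After iteration 5: m = 4, n_items = 1
After iteration 6: m = 5, n_items = 2
After iteration 7: m = 6, n_items = 2
After iteration 8: m = 7, n_items = 2
Loop ends.

Final answer: 2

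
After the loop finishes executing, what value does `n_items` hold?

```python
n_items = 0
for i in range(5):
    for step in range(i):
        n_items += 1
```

Let's trace through this code step by step.

Initialize: n_items = 0
Entering loop: for i in range(5):
After iteration 1: i = 0, n_items = 0
After iteration 2: i = 1, n_items = 1, step = 0
After iteration 3: i = 2, n_items = 3, step = 1
After iteration 4: i = 3, n_items = 6, step = 2
After iteration 5: i = 4, n_items = 10, step = 3
Loop ends.

Final answer: 10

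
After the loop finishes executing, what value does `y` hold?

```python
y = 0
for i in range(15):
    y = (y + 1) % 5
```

Let's trace through this code step by step.

Initialize: y = 0
Entering loop: for i in range(15):
After iteration 1: i = 0, y = 1
After iteration 2: i = 1, y = 2
After iteration 3: i = 2, y = 3
After iteration 4: i = 3, y = 4
After iteration 5: i = 4, y = 0
After iteration 6: i = 5, y = 1
After iteration 7: i = 6, y = 2
After iteration 8: i = 7, y = 3
After iteration 9: i = 8, y = 4
After iteration 10: i = 9, y = 0
After iteration 11: i = 10, y = 1
After iteration 12: i = 11, y = 2
After iteration 13: i = 12, y = 3
After iteration 14: i = 13, y = 4
After iteration 15: i = 14, y = 0
Loop ends.

Final answer: 0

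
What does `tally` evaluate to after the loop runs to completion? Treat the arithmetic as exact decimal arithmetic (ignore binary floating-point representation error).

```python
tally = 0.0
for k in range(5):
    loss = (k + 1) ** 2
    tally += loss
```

Let's trace through this code step by step.

Initialize: tally = 0.0
Entering loop: for k in range(5):
After iteration 1: k = 0, tally = 1.0, loss = 1
After iteration 2: k = 1, tally = 5.0, loss = 4
After iteration 3: k = 2, tally = 14.0, loss = 9
After iteration 4: k = 3, tally = 30.0, loss = 16
After iteration 5: k = 4, tally = 55.0, loss = 25
Loop ends.

Final answer: 55.0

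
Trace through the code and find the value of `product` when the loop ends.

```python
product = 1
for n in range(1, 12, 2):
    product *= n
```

Let's trace through this code step by step.

Initialize: product = 1
Entering loop: for n in range(1, 12, 2):
After iteration 1: n = 1, product = 1
After iteration 2: n = 3, product = 3
After iteration 3: n = 5, product = 15
After iteration 4: n = 7, product = 105
After iteration 5: n = 9, product = 945
After iteration 6: n = 11, product = 10395
Loop ends.

Final answer: 10395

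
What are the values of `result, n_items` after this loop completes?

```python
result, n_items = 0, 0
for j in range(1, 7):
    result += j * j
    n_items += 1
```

Let's trace through this code step by step.

Initialize: result = 0
Initialize: n_items = 0
Entering loop: for j in range(1, 7):
After iteration 1: j = 1, result = 1, n_items = 1
After iteration 2: j = 2, result = 5, n_items = 2
After iteration 3: j = 3, result = 14, n_items = 3
After iteration 4: j = 4, result = 30, n_items = 4
After iteration 5: j = 5, result = 55, n_items = 5
After iteration 6: j = 6, result = 91, n_items = 6
Loop ends.

Final answer: 91, 6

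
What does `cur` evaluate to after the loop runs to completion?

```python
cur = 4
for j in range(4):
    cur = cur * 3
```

Let's trace through this code step by step.

Initialize: cur = 4
Entering loop: for j in range(4):
After iteration 1: j = 0, cur = 12
After iteration 2: j = 1, cur = 36
After iteration 3: j = 2, cur = 108
After iteration 4: j = 3, cur = 324
Loop ends.

Final answer: 324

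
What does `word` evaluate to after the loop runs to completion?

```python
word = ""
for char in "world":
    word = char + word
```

Let's trace through this code step by step.

Initialize: word = ''
Entering loop: for char in "world":
After iteration 1: char = 'w', word = 'w'
After iteration 2: char = 'o', word = 'ow'
After iteration 3: char = 'r', word = 'row'
After iteration 4: char = 'l', word = 'lrow'
After iteration 5: char = 'd', word = 'dlrow'
Loop ends.

Final answer: 'dlrow'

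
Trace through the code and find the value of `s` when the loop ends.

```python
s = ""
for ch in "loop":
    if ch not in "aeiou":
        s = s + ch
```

Let's trace through this code step by step.

Initialize: s = ''
Entering loop: for ch in "loop":
After iteration 1: ch = 'l', s = 'l'
After iteration 2: ch = 'o', s = 'l'
After iteration 3: ch = 'o', s = 'l'
After iteration 4: ch = 'p', s = 'lp'
Loop ends.

Final answer: 'lp'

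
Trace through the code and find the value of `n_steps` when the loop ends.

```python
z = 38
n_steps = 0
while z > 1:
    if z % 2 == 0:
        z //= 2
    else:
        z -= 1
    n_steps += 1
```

Let's trace through this code step by step.

Initialize: z = 38
Initialize: n_steps = 0
Entering loop: while z > 1:
After iteration 1: z = 19, n_steps = 1
After iteration 2: z = 18, n_steps = 2
After iteration 3: z = 9, n_steps = 3
After iteration 4: z = 8, n_steps = 4
After iteration 5: z = 4, n_steps = 5
After iteration 6: z = 2, n_steps = 6
After iteration 7: z = 1, n_steps = 7
Loop ends.

Final answer: 7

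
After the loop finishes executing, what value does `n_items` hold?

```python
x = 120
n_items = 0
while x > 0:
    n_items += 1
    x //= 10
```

Let's trace through this code step by step.

Initialize: x = 120
Initialize: n_items = 0
Entering loop: while x > 0:
After iteration 1: x = 12, n_items = 1
After iteration 2: x = 1, n_items = 2
After iteration 3: x = 0, n_items = 3
Loop ends.

Final answer: 3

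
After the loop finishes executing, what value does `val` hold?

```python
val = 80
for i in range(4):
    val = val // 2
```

Let's trace through this code step by step.

Initialize: val = 80
Entering loop: for i in range(4):
After iteration 1: i = 0, val = 40
After iteration 2: i = 1, val = 20
After iteration 3: i = 2, val = 10
After iteration 4: i = 3, val = 5
Loop ends.

Final answer: 5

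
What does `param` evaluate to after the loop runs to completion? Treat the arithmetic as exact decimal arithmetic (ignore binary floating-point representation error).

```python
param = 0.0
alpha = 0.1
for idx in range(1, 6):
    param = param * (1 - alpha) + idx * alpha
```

Let's trace through this code step by step.

Initialize: param = 0.0
Initialize: alpha = 0.1
Entering loop: for idx in range(1, 6):
After iteration 1: idx = 1, param = 0.1
After iteration 2: idx = 2, param = 0.29
After iteration 3: idx = 3, param = 0.561
After iteration 4: idx = 4, param = 0.9049
After iteration 5: idx = 5, param = 1.31441
Loop ends.

Final answer: 1.31441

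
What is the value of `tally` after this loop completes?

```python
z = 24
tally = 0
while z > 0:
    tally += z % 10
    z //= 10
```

Let's trace through this code step by step.

Initialize: z = 24
Initialize: tally = 0
Entering loop: while z > 0:
After iteration 1: z = 2, tally = 4
After iteration 2: z = 0, tally = 6
Loop ends.

Final answer: 6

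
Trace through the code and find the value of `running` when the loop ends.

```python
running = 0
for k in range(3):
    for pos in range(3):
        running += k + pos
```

Let's trace through this code step by step.

Initialize: running = 0
Entering loop: for k in range(3):
After iteration 1: k = 0, running = 3
After iteration 2: k = 1, running = 9
After iteration 3: k = 2, running = 18
Loop ends.

Final answer: 18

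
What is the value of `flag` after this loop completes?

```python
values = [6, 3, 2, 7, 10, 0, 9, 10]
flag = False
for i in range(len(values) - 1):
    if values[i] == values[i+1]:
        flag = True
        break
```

Let's trace through this code step by step.

Initialize: values = [6, 3, 2, 7, 10, 0, 9, 10]
Initialize: flag = False
Entering loop: for i in range(len(values) - 1):
After iteration 1: i = 0, flag = False
After iteration 2: i = 1, flag = False
After iteration 3: i = 2, flag = False
After iteration 4: i = 3, flag = False
After iteration 5: i = 4, flag = False
After iteration 6: i = 5, flag = False
After iteration 7: i = 6, flag = False
Loop ends.

Final answer: False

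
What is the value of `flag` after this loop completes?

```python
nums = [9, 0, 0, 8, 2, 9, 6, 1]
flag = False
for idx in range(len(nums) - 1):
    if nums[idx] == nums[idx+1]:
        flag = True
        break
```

Let's trace through this code step by step.

Initialize: nums = [9, 0, 0, 8, 2, 9, 6, 1]
Initialize: flag = False
Entering loop: for idx in range(len(nums) - 1):
After iteration 1: idx = 0, flag = False
After iteration 2: idx = 1, flag = True
Loop ends.

Final answer: True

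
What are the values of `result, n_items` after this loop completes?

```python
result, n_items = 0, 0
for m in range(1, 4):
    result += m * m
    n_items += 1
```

Let's trace through this code step by step.

Initialize: result = 0
Initialize: n_items = 0
Entering loop: for m in range(1, 4):
After iteration 1: m = 1, result = 1, n_items = 1
After iteration 2: m = 2, result = 5, n_items = 2
After iteration 3: m = 3, result = 14, n_items = 3
Loop ends.

Final answer: 14, 3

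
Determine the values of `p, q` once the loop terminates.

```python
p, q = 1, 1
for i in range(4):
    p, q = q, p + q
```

Let's trace through this code step by step.

Initialize: p = 1
Initialize: q = 1
Entering loop: for i in range(4):
After iteration 1: i = 0, p = 1, q = 2
After iteration 2: i = 1, p = 2, q = 3
After iteration 3: i = 2, p = 3, q = 5
After iteration 4: i = 3, p = 5, q = 8
Loop ends.

Final answer: 5, 8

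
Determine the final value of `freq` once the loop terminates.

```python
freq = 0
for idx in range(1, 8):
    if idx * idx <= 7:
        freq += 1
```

Let's trace through this code step by step.

Initialize: freq = 0
Entering loop: for idx in range(1, 8):
After iteration 1: idx = 1, freq = 1
After iteration 2: idx = 2, freq = 2
After iteration 3: idx = 3, freq = 2
After iteration 4: idx = 4, freq = 2
After iteration 5: idx = 5, freq = 2
After iteration 6: idx = 6, freq = 2
After iteration 7: idx = 7, freq = 2
Loop ends.

Final answer: 2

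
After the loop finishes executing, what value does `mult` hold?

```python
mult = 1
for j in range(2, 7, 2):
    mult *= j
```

Let's trace through this code step by step.

Initialize: mult = 1
Entering loop: for j in range(2, 7, 2):
After iteration 1: j = 2, mult = 2
After iteration 2: j = 4, mult = 8
After iteration 3: j = 6, mult = 48
Loop ends.

Final answer: 48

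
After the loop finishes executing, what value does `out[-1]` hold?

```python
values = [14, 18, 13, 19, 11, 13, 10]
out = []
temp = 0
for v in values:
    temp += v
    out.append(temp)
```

Let's trace through this code step by step.

Initialize: values = [14, 18, 13, 19, 11, 13, 10]
Initialize: out = []
Initialize: temp = 0
Entering loop: for v in values:
After iteration 1: v = 14, out = [14], temp = 14
After iteration 2: v = 18, out = [14, 32], temp = 32
After iteration 3: v = 13, out = [14, 32, 45], temp = 45
After iteration 4: v = 19, out = [14, 32, 45, 64], temp = 64
After iteration 5: v = 11, out = [14, 32, 45, 64, 75], temp = 75
After iteration 6: v = 13, out = [14, 32, 45, 64, 75, 88], temp = 88
After iteration 7: v = 10, out = [14, 32, 45, 64, 75, 88, 98], temp = 98
Loop ends.
out[-1] = 98

Final answer: 98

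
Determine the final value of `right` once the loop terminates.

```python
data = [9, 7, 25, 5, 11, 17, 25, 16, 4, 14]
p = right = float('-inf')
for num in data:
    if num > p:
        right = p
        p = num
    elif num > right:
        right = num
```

Let's trace through this code step by step.

Initialize: data = [9, 7, 25, 5, 11, 17, 25, 16, 4, 14]
Initialize: p = -inf
Initialize: right = -inf
Entering loop: for num in data:
After iteration 1: num = 9, p = 9, right = -inf
After iteration 2: num = 7, p = 9, right = 7
After iteration 3: num = 25, p = 25, right = 9
After iteration 4: num = 5, p = 25, right = 9
After iteration 5: num = 11, p = 25, right = 11
After iteration 6: num = 17, p = 25, right = 17
After iteration 7: num = 25, p = 25, right = 25
After iteration 8: num = 16, p = 25, right = 25
After iteration 9: num = 4, p = 25, right = 25
After iteration 10: num = 14, p = 25, right = 25
Loop ends.

Final answer: 25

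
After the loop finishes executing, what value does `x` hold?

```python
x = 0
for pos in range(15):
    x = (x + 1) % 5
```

Let's trace through this code step by step.

Initialize: x = 0
Entering loop: for pos in range(15):
After iteration 1: pos = 0, x = 1
After iteration 2: pos = 1, x = 2
After iteration 3: pos = 2, x = 3
After iteration 4: pos = 3, x = 4
After iteration 5: pos = 4, x = 0
After iteration 6: pos = 5, x = 1
After iteration 7: pos = 6, x = 2
After iteration 8: pos = 7, x = 3
After iteration 9: pos = 8, x = 4
After iteration 10: pos = 9, x = 0
After iteration 11: pos = 10, x = 1
After iteration 12: pos = 11, x = 2
After iteration 13: pos = 12, x = 3
After iteration 14: pos = 13, x = 4
After iteration 15: pos = 14, x = 0
Loop ends.

Final answer: 0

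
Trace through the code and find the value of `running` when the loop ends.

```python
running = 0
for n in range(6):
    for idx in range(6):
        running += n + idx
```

Let's trace through this code step by step.

Initialize: running = 0
Entering loop: for n in range(6):
After iteration 1: n = 0, running = 15
After iteration 2: n = 1, running = 36
After iteration 3: n = 2, running = 63
After iteration 4: n = 3, running = 96
After iteration 5: n = 4, running = 135
After iteration 6: n = 5, running = 180
Loop ends.

Final answer: 180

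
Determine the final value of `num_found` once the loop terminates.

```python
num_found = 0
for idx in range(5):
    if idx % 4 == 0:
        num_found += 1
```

Let's trace through this code step by step.

Initialize: num_found = 0
Entering loop: for idx in range(5):
After iteration 1: idx = 0, num_found = 1
After iteration 2: idx = 1, num_found = 1
After iteration 3: idx = 2, num_found = 1
After iteration 4: idx = 3, num_found = 1
After iteration 5: idx = 4, num_found = 2
Loop ends.

Final answer: 2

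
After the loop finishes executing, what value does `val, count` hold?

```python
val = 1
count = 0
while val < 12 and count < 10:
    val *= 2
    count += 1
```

Let's trace through this code step by step.

Initialize: val = 1
Initialize: count = 0
Entering loop: while val < 12 and count < 10:
After iteration 1: val = 2, count = 1
After iteration 2: val = 4, count = 2
After iteration 3: val = 8, count = 3
After iteration 4: val = 16, count = 4
Loop ends.

Final answer: 16, 4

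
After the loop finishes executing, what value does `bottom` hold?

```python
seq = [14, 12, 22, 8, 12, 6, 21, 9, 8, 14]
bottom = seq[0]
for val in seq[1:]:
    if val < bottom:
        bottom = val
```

Let's trace through this code step by step.

Initialize: seq = [14, 12, 22, 8, 12, 6, 21, 9, 8, 14]
Initialize: bottom = 14
Entering loop: for val in seq[1:]:
After iteration 1: val = 12, bottom = 12
After iteration 2: val = 22, bottom = 12
After iteration 3: val = 8, bottom = 8
After iteration 4: val = 12, bottom = 8
After iteration 5: val = 6, bottom = 6
After iteration 6: val = 21, bottom = 6
After iteration 7: val = 9, bottom = 6
After iteration 8: val = 8, bottom = 6
After iteration 9: val = 14, bottom = 6
Loop ends.

Final answer: 6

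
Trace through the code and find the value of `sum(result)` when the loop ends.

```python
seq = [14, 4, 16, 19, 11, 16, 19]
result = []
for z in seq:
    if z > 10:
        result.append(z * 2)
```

Let's trace through this code step by step.

Initialize: seq = [14, 4, 16, 19, 11, 16, 19]
Initialize: result = []
Entering loop: for z in seq:
After iteration 1: z = 14, result = [28]
After iteration 2: z = 4, result = [28]
After iteration 3: z = 16, result = [28, 32]
After iteration 4: z = 19, result = [28, 32, 38]
After iteration 5: z = 11, result = [28, 32, 38, 22]
After iteration 6: z = 16, result = [28, 32, 38, 22, 32]
After iteration 7: z = 19, result = [28, 32, 38, 22, 32, 38]
Loop ends.
sum(result) = 190

Final answer: 190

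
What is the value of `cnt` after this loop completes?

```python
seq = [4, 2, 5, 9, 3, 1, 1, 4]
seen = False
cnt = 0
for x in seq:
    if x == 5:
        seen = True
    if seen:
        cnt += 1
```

Let's trace through this code step by step.

Initialize: seq = [4, 2, 5, 9, 3, 1, 1, 4]
Initialize: seen = False
Initialize: cnt = 0
Entering loop: for x in seq:
After iteration 1: x = 4, seen = False, cnt = 0
After iteration 2: x = 2, seen = False, cnt = 0
After iteration 3: x = 5, seen = True, cnt = 1
After iteration 4: x = 9, seen = True, cnt = 2
After iteration 5: x = 3, seen = True, cnt = 3
After iteration 6: x = 1, seen = True, cnt = 4
After iteration 7: x = 1, seen = True, cnt = 5
After iteration 8: x = 4, seen = True, cnt = 6
Loop ends.

Final answer: 6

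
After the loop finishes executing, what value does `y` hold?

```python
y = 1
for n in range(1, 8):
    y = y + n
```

Let's trace through this code step by step.

Initialize: y = 1
Entering loop: for n in range(1, 8):
After iteration 1: n = 1, y = 2
After iteration 2: n = 2, y = 4
After iteration 3: n = 3, y = 7
After iteration 4: n = 4, y = 11
After iteration 5: n = 5, y = 16
After iteration 6: n = 6, y = 22
After iteration 7: n = 7, y = 29
Loop ends.

Final answer: 29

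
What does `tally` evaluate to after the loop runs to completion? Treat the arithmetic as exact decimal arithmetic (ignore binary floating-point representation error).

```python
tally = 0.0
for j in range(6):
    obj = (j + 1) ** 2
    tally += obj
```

Let's trace through this code step by step.

Initialize: tally = 0.0
Entering loop: for j in range(6):
After iteration 1: j = 0, tally = 1.0, obj = 1
After iteration 2: j = 1, tally = 5.0, obj = 4
After iteration 3: j = 2, tally = 14.0, obj = 9
After iteration 4: j = 3, tally = 30.0, obj = 16
After iteration 5: j = 4, tally = 55.0, obj = 25
After iteration 6: j = 5, tally = 91.0, obj = 36
Loop ends.

Final answer: 91.0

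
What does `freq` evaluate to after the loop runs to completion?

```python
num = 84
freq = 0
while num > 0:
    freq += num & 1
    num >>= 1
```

Let's trace through this code step by step.

Initialize: num = 84
Initialize: freq = 0
Entering loop: while num > 0:
After iteration 1: num = 42, freq = 0
After iteration 2: num = 21, freq = 0
After iteration 3: num = 10, freq = 1
After iteration 4: num = 5, freq = 1
After iteration 5: num = 2, freq = 2
After iteration 6: num = 1, freq = 2
After iteration 7: num = 0, freq = 3
Loop ends.

Final answer: 3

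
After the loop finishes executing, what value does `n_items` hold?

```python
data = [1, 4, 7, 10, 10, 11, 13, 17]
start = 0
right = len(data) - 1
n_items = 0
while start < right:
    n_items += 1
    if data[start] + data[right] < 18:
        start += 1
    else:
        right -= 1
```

Let's trace through this code step by step.

Initialize: data = [1, 4, 7, 10, 10, 11, 13, 17]
Initialize: start = 0
Initialize: right = 7
Initialize: n_items = 0
Entering loop: while start < right:
After iteration 1: start = 0, right = 6, n_items = 1
After iteration 2: start = 1, right = 6, n_items = 2
After iteration 3: start = 2, right = 6, n_items = 3
After iteration 4: start = 2, right = 5, n_items = 4
After iteration 5: start = 2, right = 4, n_items = 5
After iteration 6: start = 3, right = 4, n_items = 6
After iteration 7: start = 3, right = 3, n_items = 7
Loop ends.

Final answer: 7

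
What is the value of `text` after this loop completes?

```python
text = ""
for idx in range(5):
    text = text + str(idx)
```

Let's trace through this code step by step.

Initialize: text = ''
Entering loop: for idx in range(5):
After iteration 1: idx = 0, text = '0'
After iteration 2: idx = 1, text = '01'
After iteration 3: idx = 2, text = '012'
After iteration 4: idx = 3, text = '0123'
After iteration 5: idx = 4, text = '01234'
Loop ends.

Final answer: '01234'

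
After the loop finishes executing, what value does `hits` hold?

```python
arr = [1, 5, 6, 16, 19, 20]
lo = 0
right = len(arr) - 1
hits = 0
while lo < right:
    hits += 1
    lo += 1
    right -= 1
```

Let's trace through this code step by step.

Initialize: arr = [1, 5, 6, 16, 19, 20]
Initialize: lo = 0
Initialize: right = 5
Initialize: hits = 0
Entering loop: while lo < right:
After iteration 1: lo = 1, right = 4, hits = 1
After iteration 2: lo = 2, right = 3, hits = 2
After iteration 3: lo = 3, right = 2, hits = 3
Loop ends.

Final answer: 3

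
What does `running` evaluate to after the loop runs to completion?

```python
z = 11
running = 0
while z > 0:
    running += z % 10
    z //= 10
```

Let's trace through this code step by step.

Initialize: z = 11
Initialize: running = 0
Entering loop: while z > 0:
After iteration 1: z = 1, running = 1
After iteration 2: z = 0, running = 2
Loop ends.

Final answer: 2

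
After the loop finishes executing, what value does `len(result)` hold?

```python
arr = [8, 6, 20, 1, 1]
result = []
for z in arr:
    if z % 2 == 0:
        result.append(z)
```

Let's trace through this code step by step.

Initialize: arr = [8, 6, 20, 1, 1]
Initialize: result = []
Entering loop: for z in arr:
After iteration 1: z = 8, result = [8]
After iteration 2: z = 6, result = [8, 6]
After iteration 3: z = 20, result = [8, 6, 20]
After iteration 4: z = 1, result = [8, 6, 20]
After iteration 5: z = 1, result = [8, 6, 20]
Loop ends.
len(result) = 3

Final answer: 3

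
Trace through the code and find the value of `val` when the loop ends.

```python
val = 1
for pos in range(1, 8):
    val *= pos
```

Let's trace through this code step by step.

Initialize: val = 1
Entering loop: for pos in range(1, 8):
After iteration 1: pos = 1, val = 1
After iteration 2: pos = 2, val = 2
After iteration 3: pos = 3, val = 6
After iteration 4: pos = 4, val = 24
After iteration 5: pos = 5, val = 120
After iteration 6: pos = 6, val = 720
After iteration 7: pos = 7, val = 5040
Loop ends.

Final answer: 5040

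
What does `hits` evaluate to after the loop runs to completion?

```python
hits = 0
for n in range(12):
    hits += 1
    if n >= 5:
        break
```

Let's trace through this code step by step.

Initialize: hits = 0
Entering loop: for n in range(12):
After iteration 1: n = 0, hits = 1
After iteration 2: n = 1, hits = 2
After iteration 3: n = 2, hits = 3
After iteration 4: n = 3, hits = 4
After iteration 5: n = 4, hits = 5
After iteration 6: n = 5, hits = 6
Loop ends.

Final answer: 6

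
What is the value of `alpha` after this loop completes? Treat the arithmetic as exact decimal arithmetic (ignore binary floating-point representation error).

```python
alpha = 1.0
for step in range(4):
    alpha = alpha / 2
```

Let's trace through this code step by step.

Initialize: alpha = 1.0
Entering loop: for step in range(4):
After iteration 1: step = 0, alpha = 0.5
After iteration 2: step = 1, alpha = 0.25
After iteration 3: step = 2, alpha = 0.125
After iteration 4: step = 3, alpha = 0.0625
Loop ends.

Final answer: 0.0625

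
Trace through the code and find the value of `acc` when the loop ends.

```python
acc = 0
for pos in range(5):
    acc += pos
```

Let's trace through this code step by step.

Initialize: acc = 0
Entering loop: for pos in range(5):
After iteration 1: pos = 0, acc = 0
After iteration 2: pos = 1, acc = 1
After iteration 3: pos = 2, acc = 3
After iteration 4: pos = 3, acc = 6
After iteration 5: pos = 4, acc = 10
Loop ends.

Final answer: 10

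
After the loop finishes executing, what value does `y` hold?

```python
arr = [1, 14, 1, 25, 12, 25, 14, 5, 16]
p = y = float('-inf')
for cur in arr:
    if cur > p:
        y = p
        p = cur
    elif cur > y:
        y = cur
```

Let's trace through this code step by step.

Initialize: arr = [1, 14, 1, 25, 12, 25, 14, 5, 16]
Initialize: p = -inf
Initialize: y = -inf
Entering loop: for cur in arr:
After iteration 1: cur = 1, p = 1, y = -inf
After iteration 2: cur = 14, p = 14, y = 1
After iteration 3: cur = 1, p = 14, y = 1
After iteration 4: cur = 25, p = 25, y = 14
After iteration 5: cur = 12, p = 25, y = 14
After iteration 6: cur = 25, p = 25, y = 25
After iteration 7: cur = 14, p = 25, y = 25
After iteration 8: cur = 5, p = 25, y = 25
After iteration 9: cur = 16, p = 25, y = 25
Loop ends.

Final answer: 25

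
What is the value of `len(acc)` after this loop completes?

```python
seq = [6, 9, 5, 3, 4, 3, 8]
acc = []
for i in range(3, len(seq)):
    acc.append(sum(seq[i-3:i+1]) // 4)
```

Let's trace through this code step by step.

Initialize: seq = [6, 9, 5, 3, 4, 3, 8]
Initialize: acc = []
Entering loop: for i in range(3, len(seq)):
After iteration 1: i = 3, acc = [5]
After iteration 2: i = 4, acc = [5, 5]
After iteration 3: i = 5, acc = [5, 5, 3]
After iteration 4: i = 6, acc = [5, 5, 3, 4]
Loop ends.
len(acc) = 4

Final answer: 4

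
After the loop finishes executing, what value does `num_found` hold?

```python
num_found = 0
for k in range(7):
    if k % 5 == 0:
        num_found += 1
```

Let's trace through this code step by step.

Initialize: num_found = 0
Entering loop: for k in range(7):
After iteration 1: k = 0, num_found = 1
After iteration 2: k = 1, num_found = 1
After iteration 3: k = 2, num_found = 1
After iteration 4: k = 3, num_found = 1
After iteration 5: k = 4, num_found = 1
After iteration 6: k = 5, num_found = 2
After iteration 7: k = 6, num_found = 2
Loop ends.

Final answer: 2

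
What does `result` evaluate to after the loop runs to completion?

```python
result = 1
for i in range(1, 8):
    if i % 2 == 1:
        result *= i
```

Let's trace through this code step by step.

Initialize: result = 1
Entering loop: for i in range(1, 8):
After iteration 1: i = 1, result = 1
After iteration 2: i = 2, result = 1
After iteration 3: i = 3, result = 3
After iteration 4: i = 4, result = 3
After iteration 5: i = 5, result = 15
After iteration 6: i = 6, result = 15
After iteration 7: i = 7, result = 105
Loop ends.

Final answer: 105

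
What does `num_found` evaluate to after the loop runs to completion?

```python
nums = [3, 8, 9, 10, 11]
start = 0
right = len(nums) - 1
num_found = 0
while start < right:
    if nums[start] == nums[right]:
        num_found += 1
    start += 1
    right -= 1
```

Let's trace through this code step by step.

Initialize: nums = [3, 8, 9, 10, 11]
Initialize: start = 0
Initialize: right = 4
Initialize: num_found = 0
Entering loop: while start < right:
After iteration 1: start = 1, right = 3, num_found = 0
After iteration 2: start = 2, right = 2, num_found = 0
Loop ends.

Final answer: 0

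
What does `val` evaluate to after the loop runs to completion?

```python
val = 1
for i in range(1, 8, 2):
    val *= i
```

Let's trace through this code step by step.

Initialize: val = 1
Entering loop: for i in range(1, 8, 2):
After iteration 1: i = 1, val = 1
After iteration 2: i = 3, val = 3
After iteration 3: i = 5, val = 15
After iteration 4: i = 7, val = 105
Loop ends.

Final answer: 105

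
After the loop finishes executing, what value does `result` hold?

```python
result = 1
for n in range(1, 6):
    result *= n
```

Let's trace through this code step by step.

Initialize: result = 1
Entering loop: for n in range(1, 6):
After iteration 1: n = 1, result = 1
After iteration 2: n = 2, result = 2
After iteration 3: n = 3, result = 6
After iteration 4: n = 4, result = 24
After iteration 5: n = 5, result = 120
Loop ends.

Final answer: 120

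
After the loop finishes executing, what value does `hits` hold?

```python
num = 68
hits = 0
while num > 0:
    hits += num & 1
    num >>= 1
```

Let's trace through this code step by step.

Initialize: num = 68
Initialize: hits = 0
Entering loop: while num > 0:
After iteration 1: num = 34, hits = 0
After iteration 2: num = 17, hits = 0
After iteration 3: num = 8, hits = 1
After iteration 4: num = 4, hits = 1
After iteration 5: num = 2, hits = 1
After iteration 6: num = 1, hits = 1
After iteration 7: num = 0, hits = 2
Loop ends.

Final answer: 2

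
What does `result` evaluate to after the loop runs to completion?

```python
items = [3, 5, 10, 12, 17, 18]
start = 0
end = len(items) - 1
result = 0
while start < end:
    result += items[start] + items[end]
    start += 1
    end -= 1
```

Let's trace through this code step by step.

Initialize: items = [3, 5, 10, 12, 17, 18]
Initialize: start = 0
Initialize: end = 5
Initialize: result = 0
Entering loop: while start < end:
After iteration 1: start = 1, end = 4, result = 21
After iteration 2: start = 2, end = 3, result = 43
After iteration 3: start = 3, end = 2, result = 65
Loop ends.

Final answer: 65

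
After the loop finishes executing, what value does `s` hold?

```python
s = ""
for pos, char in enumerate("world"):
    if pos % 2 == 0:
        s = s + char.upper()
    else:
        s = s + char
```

Let's trace through this code step by step.

Initialize: s = ''
Entering loop: for pos, char in enumerate("world"):
After iteration 1: pos = 0, char = 'w', s = 'W'
After iteration 2: pos = 1, char = 'o', s = 'Wo'
After iteration 3: pos = 2, char = 'r', s = 'WoR'
After iteration 4: pos = 3, char = 'l', s = 'WoRl'
After iteration 5: pos = 4, char = 'd', s = 'WoRlD'
Loop ends.

Final answer: 'WoRlD'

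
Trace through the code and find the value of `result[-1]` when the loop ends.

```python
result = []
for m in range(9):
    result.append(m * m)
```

Let's trace through this code step by step.

Initialize: result = []
Entering loop: for m in range(9):
After iteration 1: m = 0, result = [0]
After iteration 2: m = 1, result = [0, 1]
After iteration 3: m = 2, result = [0, 1, 4]
After iteration 4: m = 3, result = [0, 1, 4, 9]
After iteration 5: m = 4, result = [0, 1, 4, 9, 16]
After iteration 6: m = 5, result = [0, 1, 4, 9, 16, 25]
After iteration 7: m = 6, result = [0, 1, 4, 9, 16, 25, 36]
After iteration 8: m = 7, result = [0, 1, 4, 9, 16, 25, 36, 49]
After iteration 9: m = 8, result = [0, 1, 4, 9, 16, 25, 36, 49, 64]
Loop ends.
result[-1] = 64

Final answer: 64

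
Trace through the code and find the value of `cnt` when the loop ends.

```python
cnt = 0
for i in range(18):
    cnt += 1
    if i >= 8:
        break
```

Let's trace through this code step by step.

Initialize: cnt = 0
Entering loop: for i in range(18):
After iteration 1: i = 0, cnt = 1
After iteration 2: i = 1, cnt = 2
After iteration 3: i = 2, cnt = 3
After iteration 4: i = 3, cnt = 4
After iteration 5: i = 4, cnt = 5
After iteration 6: i = 5, cnt = 6
After iteration 7: i = 6, cnt = 7
After iteration 8: i = 7, cnt = 8
After iteration 9: i = 8, cnt = 9
Loop ends.

Final answer: 9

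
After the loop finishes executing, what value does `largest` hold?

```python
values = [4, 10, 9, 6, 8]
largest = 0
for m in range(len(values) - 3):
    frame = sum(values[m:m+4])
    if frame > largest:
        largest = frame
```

Let's trace through this code step by step.

Initialize: values = [4, 10, 9, 6, 8]
Initialize: largest = 0
Entering loop: for m in range(len(values) - 3):
After iteration 1: m = 0, largest = 29, frame = 29
After iteration 2: m = 1, largest = 33, frame = 33
Loop ends.

Final answer: 33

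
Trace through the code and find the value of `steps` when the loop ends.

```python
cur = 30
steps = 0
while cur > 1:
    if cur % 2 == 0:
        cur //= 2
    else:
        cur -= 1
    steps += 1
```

Let's trace through this code step by step.

Initialize: cur = 30
Initialize: steps = 0
Entering loop: while cur > 1:
After iteration 1: cur = 15, steps = 1
After iteration 2: cur = 14, steps = 2
After iteration 3: cur = 7, steps = 3
After iteration 4: cur = 6, steps = 4
After iteration 5: cur = 3, steps = 5
After iteration 6: cur = 2, steps = 6
After iteration 7: cur = 1, steps = 7
Loop ends.

Final answer: 7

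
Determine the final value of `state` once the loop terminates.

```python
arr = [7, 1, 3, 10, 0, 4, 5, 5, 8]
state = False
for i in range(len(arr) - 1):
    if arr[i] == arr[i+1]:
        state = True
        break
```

Let's trace through this code step by step.

Initialize: arr = [7, 1, 3, 10, 0, 4, 5, 5, 8]
Initialize: state = False
Entering loop: for i in range(len(arr) - 1):
After iteration 1: i = 0, state = False
After iteration 2: i = 1, state = False
After iteration 3: i = 2, state = False
After iteration 4: i = 3, state = False
After iteration 5: i = 4, state = False
After iteration 6: i = 5, state = False
After iteration 7: i = 6, state = True
Loop ends.

Final answer: True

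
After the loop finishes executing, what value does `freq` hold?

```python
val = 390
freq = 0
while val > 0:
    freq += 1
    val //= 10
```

Let's trace through this code step by step.

Initialize: val = 390
Initialize: freq = 0
Entering loop: while val > 0:
After iteration 1: val = 39, freq = 1
After iteration 2: val = 3, freq = 2
After iteration 3: val = 0, freq = 3
Loop ends.

Final answer: 3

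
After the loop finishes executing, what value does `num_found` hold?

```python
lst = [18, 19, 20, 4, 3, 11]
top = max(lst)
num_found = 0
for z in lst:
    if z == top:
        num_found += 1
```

Let's trace through this code step by step.

Initialize: lst = [18, 19, 20, 4, 3, 11]
Initialize: top = 20
Initialize: num_found = 0
Entering loop: for z in lst:
After iteration 1: z = 18, num_found = 0
After iteration 2: z = 19, num_found = 0
After iteration 3: z = 20, num_found = 1
After iteration 4: z = 4, num_found = 1
After iteration 5: z = 3, num_found = 1
After iteration 6: z = 11, num_found = 1
Loop ends.

Final answer: 1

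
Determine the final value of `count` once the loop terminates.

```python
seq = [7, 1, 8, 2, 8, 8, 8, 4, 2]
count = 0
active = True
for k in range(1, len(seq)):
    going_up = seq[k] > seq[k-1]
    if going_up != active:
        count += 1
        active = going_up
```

Let's trace through this code step by step.

Initialize: seq = [7, 1, 8, 2, 8, 8, 8, 4, 2]
Initialize: count = 0
Initialize: active = True
Entering loop: for k in range(1, len(seq)):
After iteration 1: k = 1, count = 1, active = False, going_up = False
After iteration 2: k = 2, count = 2, active = True, going_up = True
After iteration 3: k = 3, count = 3, active = False, going_up = False
After iteration 4: k = 4, count = 4, active = True, going_up = True
After iteration 5: k = 5, count = 5, active = False, going_up = False
After iteration 6: k = 6, count = 5, active = False, going_up = False
After iteration 7: k = 7, count = 5, active = False, going_up = False
After iteration 8: k = 8, count = 5, active = False, going_up = False
Loop ends.

Final answer: 5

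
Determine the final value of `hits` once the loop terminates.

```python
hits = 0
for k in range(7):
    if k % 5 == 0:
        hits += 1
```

Let's trace through this code step by step.

Initialize: hits = 0
Entering loop: for k in range(7):
After iteration 1: k = 0, hits = 1
After iteration 2: k = 1, hits = 1
After iteration 3: k = 2, hits = 1
After iteration 4: k = 3, hits = 1
After iteration 5: k = 4, hits = 1
After iteration 6: k = 5, hits = 2
After iteration 7: k = 6, hits = 2
Loop ends.

Final answer: 2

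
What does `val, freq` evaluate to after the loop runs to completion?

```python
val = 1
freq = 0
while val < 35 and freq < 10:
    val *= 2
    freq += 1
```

Let's trace through this code step by step.

Initialize: val = 1
Initialize: freq = 0
Entering loop: while val < 35 and freq < 10:
After iteration 1: val = 2, freq = 1
After iteration 2: val = 4, freq = 2
After iteration 3: val = 8, freq = 3
After iteration 4: val = 16, freq = 4
After iteration 5: val = 32, freq = 5
After iteration 6: val = 64, freq = 6
Loop ends.

Final answer: 64, 6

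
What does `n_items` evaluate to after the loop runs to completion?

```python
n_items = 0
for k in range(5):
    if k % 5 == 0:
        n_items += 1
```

Let's trace through this code step by step.

Initialize: n_items = 0
Entering loop: for k in range(5):
After iteration 1: k = 0, n_items = 1
After iteration 2: k = 1, n_items = 1
After iteration 3: k = 2, n_items = 1
After iteration 4: k = 3, n_items = 1
After iteration 5: k = 4, n_items = 1
Loop ends.

Final answer: 1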